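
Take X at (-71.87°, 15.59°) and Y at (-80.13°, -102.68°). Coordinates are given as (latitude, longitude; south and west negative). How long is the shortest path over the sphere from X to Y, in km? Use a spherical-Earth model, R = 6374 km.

cos σ = sin φ₁ sin φ₂ + cos φ₁ cos φ₂ cos Δλ
      = sin(-71.87°)sin(-80.13°) + cos(-71.87°)cos(-80.13°)cos(-118.27°) = 0.9110
σ = 24.353° → d = Rσ = 6374·0.42504 = 2709 km

2709 km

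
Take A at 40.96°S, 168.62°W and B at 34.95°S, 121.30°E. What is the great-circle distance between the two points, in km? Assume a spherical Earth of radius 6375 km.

Haversine: a = sin²(Δφ/2)+cos φ₁ cos φ₂ sin²(Δλ/2) = 0.20679;  σ = 2·atan2(√a,√(1−a))
σ = 54.097° → d = Rσ = 6375·0.94417 = 6019 km

6019 km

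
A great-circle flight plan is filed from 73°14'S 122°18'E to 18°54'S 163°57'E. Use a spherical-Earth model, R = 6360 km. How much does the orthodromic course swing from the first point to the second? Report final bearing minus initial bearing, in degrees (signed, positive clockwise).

Initial bearing θ₁ = atan2(sin Δλ cos φ₂, cos φ₁ sin φ₂ − sin φ₁ cos φ₂ cos Δλ) = 47.14°
Final bearing θ₂ = (initial bearing from the destination back to the start) + 180° = 12.92°
Δθ = θ₂ − θ₁ = -34.2°

-34.2°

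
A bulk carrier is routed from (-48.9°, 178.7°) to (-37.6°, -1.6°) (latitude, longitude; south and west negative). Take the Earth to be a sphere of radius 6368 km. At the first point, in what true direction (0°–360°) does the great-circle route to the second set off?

θ = atan2( sin Δλ·cos φ₂ ,  cos φ₁ sin φ₂ − sin φ₁ cos φ₂ cos Δλ )
  = atan2(+0.0041, -0.9981) = 179.76°

179.8°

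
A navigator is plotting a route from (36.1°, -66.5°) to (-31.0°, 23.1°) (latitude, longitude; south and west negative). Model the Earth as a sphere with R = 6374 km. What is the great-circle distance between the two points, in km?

Haversine: a = sin²(Δφ/2)+cos φ₁ cos φ₂ sin²(Δλ/2) = 0.64931;  σ = 2·atan2(√a,√(1−a))
σ = 107.375° → d = Rσ = 6374·1.87405 = 11945 km

11945 km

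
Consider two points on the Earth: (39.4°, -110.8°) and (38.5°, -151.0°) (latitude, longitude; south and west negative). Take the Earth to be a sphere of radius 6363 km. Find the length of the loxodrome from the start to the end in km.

Δψ = ln[tan(π/4+φ₂/2)/tan(π/4+φ₁/2)] = -0.0202;  Δφ = -0.0157 rad,  Δλ = -0.7016 rad
q = Δφ/Δψ = 0.7777
d = R·√(Δφ² + q²Δλ²) = 6363·0.54586 = 3473 km

3473 km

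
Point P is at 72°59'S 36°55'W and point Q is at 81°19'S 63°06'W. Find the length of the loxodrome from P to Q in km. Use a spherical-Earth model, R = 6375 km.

Rhumb course C = atan2(Δλ, Δψ) with Δψ = ln[tan(π/4+φ₂/2)/tan(π/4+φ₁/2)] = -0.6783, Δλ = -0.4570 → C = 213.97°
d = R·|Δφ| / |cos C| = 6375·0.14544 / 0.82932 = 1118 km

1118 km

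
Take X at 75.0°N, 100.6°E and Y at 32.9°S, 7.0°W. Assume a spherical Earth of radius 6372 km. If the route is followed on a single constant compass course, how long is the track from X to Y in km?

14733 km

Rhumb course C = atan2(Δλ, Δψ) with Δψ = ln[tan(π/4+φ₂/2)/tan(π/4+φ₁/2)] = -2.6362, Δλ = -1.8780 → C = 215.46°
d = R·|Δφ| / |cos C| = 6372·1.88321 / 0.81447 = 14733 km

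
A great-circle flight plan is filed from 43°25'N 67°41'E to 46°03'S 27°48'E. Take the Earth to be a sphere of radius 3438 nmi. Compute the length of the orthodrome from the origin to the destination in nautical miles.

Haversine: a = sin²(Δφ/2)+cos φ₁ cos φ₂ sin²(Δλ/2) = 0.55399;  σ = 2·atan2(√a,√(1−a))
σ = 96.199° → d = Rσ = 3438·1.67898 = 5772 nmi

5772 nmi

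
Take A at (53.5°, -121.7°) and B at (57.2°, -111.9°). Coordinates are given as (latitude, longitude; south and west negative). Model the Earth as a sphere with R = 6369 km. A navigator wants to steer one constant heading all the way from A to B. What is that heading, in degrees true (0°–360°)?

Meridional parts: M(φ₁)=+1.1094, M(φ₂)=+1.2231 → ΔM = +0.1137;  Δλ = +0.1710 rad
tan C = Δλ / ΔM = +1.5046 → C = 56.39°

56.4°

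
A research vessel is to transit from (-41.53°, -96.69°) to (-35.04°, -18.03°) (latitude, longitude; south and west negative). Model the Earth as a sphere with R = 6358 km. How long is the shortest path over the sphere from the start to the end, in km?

Haversine: a = sin²(Δφ/2)+cos φ₁ cos φ₂ sin²(Δλ/2) = 0.24941;  σ = 2·atan2(√a,√(1−a))
σ = 59.921° → d = Rσ = 6358·1.04583 = 6649 km

6649 km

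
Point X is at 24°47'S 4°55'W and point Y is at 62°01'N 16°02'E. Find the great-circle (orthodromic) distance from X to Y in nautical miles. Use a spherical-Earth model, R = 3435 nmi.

5301 nmi

Haversine: a = sin²(Δφ/2)+cos φ₁ cos φ₂ sin²(Δλ/2) = 0.48617;  σ = 2·atan2(√a,√(1−a))
σ = 88.415° → d = Rσ = 3435·1.54313 = 5301 nmi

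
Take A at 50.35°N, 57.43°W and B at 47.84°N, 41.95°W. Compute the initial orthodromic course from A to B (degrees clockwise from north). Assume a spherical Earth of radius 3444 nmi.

θ = atan2( sin Δλ·cos φ₂ ,  cos φ₁ sin φ₂ − sin φ₁ cos φ₂ cos Δλ )
  = atan2(+0.1791, -0.0250) = 97.96°

98.0°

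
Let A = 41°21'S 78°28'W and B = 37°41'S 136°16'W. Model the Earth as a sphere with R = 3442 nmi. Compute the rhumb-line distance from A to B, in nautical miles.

Rhumb course C = atan2(Δλ, Δψ) with Δψ = ln[tan(π/4+φ₂/2)/tan(π/4+φ₁/2)] = +0.0830, Δλ = -1.0088 → C = 274.70°
d = R·|Δφ| / |cos C| = 3442·0.06400 / 0.08199 = 2687 nmi

2687 nmi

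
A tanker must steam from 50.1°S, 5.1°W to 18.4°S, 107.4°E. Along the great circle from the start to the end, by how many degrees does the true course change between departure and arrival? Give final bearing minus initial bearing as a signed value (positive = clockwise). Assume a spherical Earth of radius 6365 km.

At departure: θ₁ = atan2(sin Δλ cos φ₂, cos φ₁ sin φ₂ − sin φ₁ cos φ₂ cos Δλ) = 118.76°
At arrival: θ₂ = atan2(sin Δλ cos φ₁, −cos φ₂ sin φ₁ + sin φ₂ cos φ₁ cos Δλ) = 36.35°
Δθ = θ₂ − θ₁ = -82.4°

-82.4°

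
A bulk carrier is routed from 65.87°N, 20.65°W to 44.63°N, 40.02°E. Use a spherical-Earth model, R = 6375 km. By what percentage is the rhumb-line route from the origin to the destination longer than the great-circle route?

Great circle: σ = 0.6703 rad → d_gc = Rσ = 4273.0 km
Rhumb: Δφ = -0.3707, Δλ = +1.0589, Δψ = -0.6707, q = Δφ/Δψ = 0.5527 → d_rh = R√(Δφ²+q²Δλ²) = 4416.5 km
Excess = (4416.5 − 4273.0) / 4273.0 = 143.5 / 4273.0 = 3.36% ≈ 3.4%

3.4%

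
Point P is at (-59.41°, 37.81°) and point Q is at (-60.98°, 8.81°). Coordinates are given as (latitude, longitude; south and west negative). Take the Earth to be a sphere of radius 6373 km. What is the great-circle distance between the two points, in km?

1599 km

cos σ = sin φ₁ sin φ₂ + cos φ₁ cos φ₂ cos Δλ
      = sin(-59.41°)sin(-60.98°) + cos(-59.41°)cos(-60.98°)cos(-29.00°) = 0.9687
σ = 14.380° → d = Rσ = 6373·0.25097 = 1599 km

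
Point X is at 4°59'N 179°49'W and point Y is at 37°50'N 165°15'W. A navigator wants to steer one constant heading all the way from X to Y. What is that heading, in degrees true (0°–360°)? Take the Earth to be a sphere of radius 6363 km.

Meridional parts: M(φ₁)=+0.0871, M(φ₂)=+0.7143 → ΔM = +0.6272;  Δλ = +0.2542 rad
tan C = Δλ / ΔM = +0.4053 → C = 22.06°

22.1°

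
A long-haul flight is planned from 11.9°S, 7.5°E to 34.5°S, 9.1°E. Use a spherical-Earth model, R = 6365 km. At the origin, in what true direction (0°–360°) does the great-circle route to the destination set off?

θ = atan2( sin Δλ·cos φ₂ ,  cos φ₁ sin φ₂ − sin φ₁ cos φ₂ cos Δλ )
  = atan2(+0.0230, -0.3844) = 176.57°

176.6°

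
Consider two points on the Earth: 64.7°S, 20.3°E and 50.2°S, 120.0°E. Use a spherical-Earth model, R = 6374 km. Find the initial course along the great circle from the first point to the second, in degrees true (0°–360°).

N = sin Δλ·cos φ₂ = +0.6310;  D = cos φ₁ sin φ₂ − sin φ₁ cos φ₂ cos Δλ = -0.4258
initial course = atan2(N, D) = 124.02°

124.0°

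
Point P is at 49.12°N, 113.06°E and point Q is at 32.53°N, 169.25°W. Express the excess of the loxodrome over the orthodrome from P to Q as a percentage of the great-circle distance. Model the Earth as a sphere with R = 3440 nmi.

Great circle: σ = 1.0190 rad → d_gc = Rσ = 3505.4 nmi
Rhumb: Δφ = -0.2896, Δλ = +1.3559, Δψ = -0.3860, q = Δφ/Δψ = 0.7501 → d_rh = R√(Δφ²+q²Δλ²) = 3637.7 nmi
Excess = (3637.7 − 3505.4) / 3505.4 = 132.3 / 3505.4 = 3.77% ≈ 3.8%

3.8%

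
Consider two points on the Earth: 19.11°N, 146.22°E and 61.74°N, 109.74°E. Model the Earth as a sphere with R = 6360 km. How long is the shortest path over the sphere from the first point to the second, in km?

Haversine: a = sin²(Δφ/2)+cos φ₁ cos φ₂ sin²(Δλ/2) = 0.17596;  σ = 2·atan2(√a,√(1−a))
σ = 49.603° → d = Rσ = 6360·0.86573 = 5506 km

5506 km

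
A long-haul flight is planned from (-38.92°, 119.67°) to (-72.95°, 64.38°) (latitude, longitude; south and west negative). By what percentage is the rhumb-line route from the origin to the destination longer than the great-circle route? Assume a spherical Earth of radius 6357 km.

2.8%

Great circle: σ = 0.7517 rad → d_gc = Rσ = 4778.6 km
Rhumb: Δφ = -0.5939, Δλ = -0.9650, Δψ = -1.1593, q = Δφ/Δψ = 0.5123 → d_rh = R√(Δφ²+q²Δλ²) = 4912.5 km
Excess = (4912.5 − 4778.6) / 4778.6 = 133.9 / 4778.6 = 2.80% ≈ 2.8%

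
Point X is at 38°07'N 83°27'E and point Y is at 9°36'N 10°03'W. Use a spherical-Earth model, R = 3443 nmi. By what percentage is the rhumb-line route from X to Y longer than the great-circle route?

2.5%

Great circle: σ = 1.5152 rad → d_gc = Rσ = 5216.8 nmi
Rhumb: Δφ = -0.4977, Δλ = -1.6319, Δψ = -0.5522, q = Δφ/Δψ = 0.9013 → d_rh = R√(Δφ²+q²Δλ²) = 5345.9 nmi
Excess = (5345.9 − 5216.8) / 5216.8 = 129.1 / 5216.8 = 2.47% ≈ 2.5%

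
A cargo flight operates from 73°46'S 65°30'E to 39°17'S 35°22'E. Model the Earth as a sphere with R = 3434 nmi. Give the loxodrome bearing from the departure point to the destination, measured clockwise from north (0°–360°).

336.3°

Meridional parts: M(φ₁)=-1.9476, M(φ₂)=-0.7467 → ΔM = +1.2009;  Δλ = -0.5259 rad
tan C = Δλ / ΔM = -0.4379 → C = 336.35°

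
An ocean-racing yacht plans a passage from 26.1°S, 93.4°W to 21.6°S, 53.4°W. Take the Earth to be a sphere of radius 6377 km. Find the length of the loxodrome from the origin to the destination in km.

Rhumb course C = atan2(Δλ, Δψ) with Δψ = ln[tan(π/4+φ₂/2)/tan(π/4+φ₁/2)] = +0.0859, Δλ = +0.6981 → C = 82.99°
d = R·|Δφ| / |cos C| = 6377·0.07854 / 0.12213 = 4101 km

4101 km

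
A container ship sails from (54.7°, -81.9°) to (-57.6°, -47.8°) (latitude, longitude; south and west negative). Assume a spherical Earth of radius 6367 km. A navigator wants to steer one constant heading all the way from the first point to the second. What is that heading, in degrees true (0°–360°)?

166.0°

Δψ = ln[tan(π/4+φ₂/2)/tan(π/4+φ₁/2)] = -2.3812
Δλ = +0.5952 rad (taken the short way round)
course = atan2(Δλ, Δψ) = 165.97°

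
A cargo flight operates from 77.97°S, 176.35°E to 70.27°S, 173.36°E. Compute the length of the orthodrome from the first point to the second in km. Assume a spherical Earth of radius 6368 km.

860 km

Haversine: a = sin²(Δφ/2)+cos φ₁ cos φ₂ sin²(Δλ/2) = 0.00456;  σ = 2·atan2(√a,√(1−a))
σ = 7.741° → d = Rσ = 6368·0.13510 = 860 km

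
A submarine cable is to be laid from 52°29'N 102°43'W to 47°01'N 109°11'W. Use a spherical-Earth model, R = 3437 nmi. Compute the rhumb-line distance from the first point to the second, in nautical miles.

413 nmi

Rhumb course C = atan2(Δλ, Δψ) with Δψ = ln[tan(π/4+φ₂/2)/tan(π/4+φ₁/2)] = -0.1479, Δλ = -0.1129 → C = 217.35°
d = R·|Δφ| / |cos C| = 3437·0.09541 / 0.79493 = 413 nmi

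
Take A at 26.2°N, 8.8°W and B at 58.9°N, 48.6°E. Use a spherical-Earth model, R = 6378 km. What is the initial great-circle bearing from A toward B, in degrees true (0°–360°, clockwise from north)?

34.0°

N = sin Δλ·cos φ₂ = +0.4352;  D = cos φ₁ sin φ₂ − sin φ₁ cos φ₂ cos Δλ = +0.6454
initial course = atan2(N, D) = 33.99°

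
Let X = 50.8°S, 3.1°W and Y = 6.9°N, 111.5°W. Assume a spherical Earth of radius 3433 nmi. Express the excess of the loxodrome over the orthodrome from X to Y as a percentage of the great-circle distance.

Great circle: σ = 1.8662 rad → d_gc = Rσ = 6406.8 nmi
Rhumb: Δφ = +1.0071, Δλ = -1.8919, Δψ = +1.1533, q = Δφ/Δψ = 0.8732 → d_rh = R√(Δφ²+q²Δλ²) = 6642.0 nmi
Excess = (6642.0 − 6406.8) / 6406.8 = 235.2 / 6406.8 = 3.67% ≈ 3.7%

3.7%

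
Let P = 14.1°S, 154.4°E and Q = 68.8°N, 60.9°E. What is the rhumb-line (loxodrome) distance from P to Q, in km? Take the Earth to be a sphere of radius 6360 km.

Rhumb course C = atan2(Δλ, Δψ) with Δψ = ln[tan(π/4+φ₂/2)/tan(π/4+φ₁/2)] = +1.9245, Δλ = -1.6319 → C = 319.70°
d = R·|Δφ| / |cos C| = 6360·1.44688 / 0.76271 = 12065 km

12065 km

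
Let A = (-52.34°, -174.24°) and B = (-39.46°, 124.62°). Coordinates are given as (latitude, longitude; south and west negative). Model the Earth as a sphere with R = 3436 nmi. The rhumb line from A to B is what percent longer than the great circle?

Great circle: σ = 0.7513 rad → d_gc = Rσ = 2581.4 nmi
Rhumb: Δφ = +0.2248, Δλ = -1.0671, Δψ = +0.3252, q = Δφ/Δψ = 0.6913 → d_rh = R√(Δφ²+q²Δλ²) = 2649.8 nmi
Excess = (2649.8 − 2581.4) / 2581.4 = 68.4 / 2581.4 = 2.6497% ≈ 2.6%

2.6%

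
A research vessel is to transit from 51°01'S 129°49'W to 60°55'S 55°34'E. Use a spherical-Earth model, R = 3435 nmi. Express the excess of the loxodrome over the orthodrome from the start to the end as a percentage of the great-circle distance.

43.5%

Great circle: σ = 1.1865 rad → d_gc = Rσ = 4075.7 nmi
Rhumb: Δφ = -0.1728, Δλ = -3.0476, Δψ = -0.3108, q = Δφ/Δψ = 0.5559 → d_rh = R√(Δφ²+q²Δλ²) = 5849.7 nmi
Excess = (5849.7 − 4075.7) / 4075.7 = 1774.0 / 4075.7 = 43.53% ≈ 43.5%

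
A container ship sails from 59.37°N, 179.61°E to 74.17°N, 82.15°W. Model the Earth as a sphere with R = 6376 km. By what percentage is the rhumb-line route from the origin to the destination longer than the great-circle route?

11.5%

Great circle: σ = 0.6302 rad → d_gc = Rσ = 4018.0 km
Rhumb: Δφ = +0.2583, Δλ = +1.7146, Δψ = +0.6779, q = Δφ/Δψ = 0.3810 → d_rh = R√(Δφ²+q²Δλ²) = 4479.4 km
Excess = (4479.4 − 4018.0) / 4018.0 = 461.4 / 4018.0 = 11.48% ≈ 11.5%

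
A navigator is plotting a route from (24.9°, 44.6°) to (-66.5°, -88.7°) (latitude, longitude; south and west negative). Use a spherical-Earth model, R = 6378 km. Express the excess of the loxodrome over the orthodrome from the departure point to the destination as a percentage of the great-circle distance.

Great circle: σ = 2.2577 rad → d_gc = Rσ = 14399.8 km
Rhumb: Δφ = -1.5952, Δλ = -2.3265, Δψ = -2.0192, q = Δφ/Δψ = 0.7900 → d_rh = R√(Δφ²+q²Δλ²) = 15522.6 km
Excess = (15522.6 − 14399.8) / 14399.8 = 1122.8 / 14399.8 = 7.80% ≈ 7.8%

7.8%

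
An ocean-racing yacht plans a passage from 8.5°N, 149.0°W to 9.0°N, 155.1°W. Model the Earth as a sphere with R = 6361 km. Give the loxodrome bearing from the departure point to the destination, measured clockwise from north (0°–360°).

274.7°

Δψ = ln[tan(π/4+φ₂/2)/tan(π/4+φ₁/2)] = +0.0088
Δλ = -0.1065 rad (taken the short way round)
course = atan2(Δλ, Δψ) = 274.74°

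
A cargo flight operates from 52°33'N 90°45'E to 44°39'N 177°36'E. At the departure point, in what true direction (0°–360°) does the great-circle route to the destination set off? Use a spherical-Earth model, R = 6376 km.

θ = atan2( sin Δλ·cos φ₂ ,  cos φ₁ sin φ₂ − sin φ₁ cos φ₂ cos Δλ )
  = atan2(+0.7103, +0.3963) = 60.84°

60.8°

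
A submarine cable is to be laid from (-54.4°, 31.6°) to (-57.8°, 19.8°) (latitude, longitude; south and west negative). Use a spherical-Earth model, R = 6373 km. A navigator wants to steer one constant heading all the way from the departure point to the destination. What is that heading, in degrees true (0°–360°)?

Δψ = ln[tan(π/4+φ₂/2)/tan(π/4+φ₁/2)] = -0.1065
Δλ = -0.2059 rad (taken the short way round)
course = atan2(Δλ, Δψ) = 242.66°

242.7°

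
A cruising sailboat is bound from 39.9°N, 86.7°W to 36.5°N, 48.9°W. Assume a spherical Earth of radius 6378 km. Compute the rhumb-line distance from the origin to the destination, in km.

3327 km

Δψ = ln[tan(π/4+φ₂/2)/tan(π/4+φ₁/2)] = -0.0755;  Δφ = -0.0593 rad,  Δλ = +0.6597 rad
q = Δφ/Δψ = 0.7856
d = R·√(Δφ² + q²Δλ²) = 6378·0.52167 = 3327 km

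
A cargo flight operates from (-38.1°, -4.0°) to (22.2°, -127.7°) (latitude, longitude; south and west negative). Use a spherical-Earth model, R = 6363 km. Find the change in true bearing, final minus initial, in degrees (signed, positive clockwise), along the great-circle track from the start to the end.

Initial bearing θ₁ = atan2(sin Δλ cos φ₂, cos φ₁ sin φ₂ − sin φ₁ cos φ₂ cos Δλ) = 268.54°
Final bearing θ₂ = (initial bearing from the destination back to the start) + 180° = 301.82°
Δθ = θ₂ − θ₁ = +33.3°

+33.3°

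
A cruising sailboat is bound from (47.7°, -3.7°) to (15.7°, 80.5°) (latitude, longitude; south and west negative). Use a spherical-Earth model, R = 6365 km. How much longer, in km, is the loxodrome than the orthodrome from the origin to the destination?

260 km

Great circle: cos σ = sin φ₁ sin φ₂ + cos φ₁ cos φ₂ cos Δλ,  σ = 1.3020 rad → d_gc = 8286.9 km
Rhumb line: Δψ = -0.6722, q = Δφ/Δψ = 0.8309, d_rh = R√(Δφ²+q²Δλ²) = 8546.6 km
Excess = 8546.6 − 8286.9 = 259.7 ≈ 260 km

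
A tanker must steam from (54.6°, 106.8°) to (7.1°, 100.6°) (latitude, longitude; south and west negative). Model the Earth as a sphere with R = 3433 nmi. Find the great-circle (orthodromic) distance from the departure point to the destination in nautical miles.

Haversine: a = sin²(Δφ/2)+cos φ₁ cos φ₂ sin²(Δλ/2) = 0.16389;  σ = 2·atan2(√a,√(1−a))
σ = 47.761° → d = Rσ = 3433·0.83358 = 2862 nmi

2862 nmi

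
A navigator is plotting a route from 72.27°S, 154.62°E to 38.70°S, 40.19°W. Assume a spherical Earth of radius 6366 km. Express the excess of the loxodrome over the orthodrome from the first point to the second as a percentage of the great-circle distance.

34.8%

Great circle: σ = 1.1963 rad → d_gc = Rσ = 7615.8 km
Rhumb: Δφ = +0.5859, Δλ = +2.8831, Δψ = +1.1245, q = Δφ/Δψ = 0.5210 → d_rh = R√(Δφ²+q²Δλ²) = 10264.5 km
Excess = (10264.5 − 7615.8) / 7615.8 = 2648.7 / 7615.8 = 34.78% ≈ 34.8%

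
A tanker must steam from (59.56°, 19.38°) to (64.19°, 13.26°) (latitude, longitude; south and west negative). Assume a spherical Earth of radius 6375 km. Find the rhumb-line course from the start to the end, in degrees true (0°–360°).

328.1°

Meridional parts: M(φ₁)=+1.3017, M(φ₂)=+1.4735 → ΔM = +0.1718;  Δλ = -0.1068 rad
tan C = Δλ / ΔM = -0.6217 → C = 328.13°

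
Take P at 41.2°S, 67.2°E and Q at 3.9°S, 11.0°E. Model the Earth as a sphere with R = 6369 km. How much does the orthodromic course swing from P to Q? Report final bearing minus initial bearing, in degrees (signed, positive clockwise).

At departure: θ₁ = atan2(sin Δλ cos φ₂, cos φ₁ sin φ₂ − sin φ₁ cos φ₂ cos Δλ) = 290.77°
At arrival: θ₂ = atan2(sin Δλ cos φ₁, −cos φ₂ sin φ₁ + sin φ₂ cos φ₁ cos Δλ) = 315.16°
Δθ = θ₂ − θ₁ = +24.4°

+24.4°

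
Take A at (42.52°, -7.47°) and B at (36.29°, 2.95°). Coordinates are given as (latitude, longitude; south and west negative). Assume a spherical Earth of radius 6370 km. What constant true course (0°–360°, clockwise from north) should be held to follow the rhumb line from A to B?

127.8°

Meridional parts: M(φ₁)=+0.8214, M(φ₂)=+0.6805 → ΔM = -0.1409;  Δλ = +0.1819 rad
tan C = Δλ / ΔM = -1.2908 → C = 127.76°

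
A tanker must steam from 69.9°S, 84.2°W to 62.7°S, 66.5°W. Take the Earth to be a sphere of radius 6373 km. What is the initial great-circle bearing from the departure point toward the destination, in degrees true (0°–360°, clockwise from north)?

53.0°

N = sin Δλ·cos φ₂ = +0.1394;  D = cos φ₁ sin φ₂ − sin φ₁ cos φ₂ cos Δλ = +0.1049
initial course = atan2(N, D) = 53.04°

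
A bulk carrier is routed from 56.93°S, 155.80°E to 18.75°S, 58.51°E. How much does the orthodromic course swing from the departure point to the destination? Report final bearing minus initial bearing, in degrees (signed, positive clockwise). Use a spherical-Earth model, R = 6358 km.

Initial bearing θ₁ = atan2(sin Δλ cos φ₂, cos φ₁ sin φ₂ − sin φ₁ cos φ₂ cos Δλ) = 253.62°
Final bearing θ₂ = (initial bearing from the destination back to the start) + 180° = 326.44°
Δθ = θ₂ − θ₁ = +72.8°

+72.8°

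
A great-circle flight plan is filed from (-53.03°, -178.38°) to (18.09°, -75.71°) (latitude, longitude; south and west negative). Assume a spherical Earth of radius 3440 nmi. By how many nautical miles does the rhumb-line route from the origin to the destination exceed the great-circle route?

164 nmi

Great circle: cos σ = sin φ₁ sin φ₂ + cos φ₁ cos φ₂ cos Δλ,  σ = 1.9535 rad → d_gc = 6720.19 nmi
Rhumb line: Δψ = +1.4168, q = Δφ/Δψ = 0.8761, d_rh = R√(Δφ²+q²Δλ²) = 6884.66 nmi
Excess = 6884.66 − 6720.19 = 164.47 ≈ 164 nmi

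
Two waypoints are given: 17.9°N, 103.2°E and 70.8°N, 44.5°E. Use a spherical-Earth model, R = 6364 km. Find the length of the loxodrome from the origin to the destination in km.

7179 km

Δψ = ln[tan(π/4+φ₂/2)/tan(π/4+φ₁/2)] = +1.4594;  Δφ = +0.9233 rad,  Δλ = -1.0245 rad
q = Δφ/Δψ = 0.6326
d = R·√(Δφ² + q²Δλ²) = 6364·1.12806 = 7179 km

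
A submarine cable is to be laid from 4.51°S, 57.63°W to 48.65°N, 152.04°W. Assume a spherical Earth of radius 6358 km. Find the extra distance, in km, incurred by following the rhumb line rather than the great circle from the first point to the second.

Great circle: cos σ = sin φ₁ sin φ₂ + cos φ₁ cos φ₂ cos Δλ,  σ = 1.6807 rad → d_gc = 10685.8 km
Rhumb line: Δψ = +1.0533, q = Δφ/Δψ = 0.8808, d_rh = R√(Δφ²+q²Δλ²) = 10952.5 km
Excess = 10952.5 − 10685.8 = 266.7 ≈ 267 km

267 km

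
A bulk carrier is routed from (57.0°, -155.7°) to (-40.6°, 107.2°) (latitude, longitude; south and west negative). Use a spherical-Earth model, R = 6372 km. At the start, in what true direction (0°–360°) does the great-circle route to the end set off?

249.9°

N = sin Δλ·cos φ₂ = -0.7534;  D = cos φ₁ sin φ₂ − sin φ₁ cos φ₂ cos Δλ = -0.2757
initial course = atan2(N, D) = 249.90°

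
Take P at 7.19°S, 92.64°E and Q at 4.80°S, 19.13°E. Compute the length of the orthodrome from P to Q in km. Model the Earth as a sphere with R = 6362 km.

8114 km

cos σ = sin φ₁ sin φ₂ + cos φ₁ cos φ₂ cos Δλ
      = sin(-7.19°)sin(-4.80°) + cos(-7.19°)cos(-4.80°)cos(-73.51°) = 0.2911
σ = 73.076° → d = Rσ = 6362·1.27542 = 8114 km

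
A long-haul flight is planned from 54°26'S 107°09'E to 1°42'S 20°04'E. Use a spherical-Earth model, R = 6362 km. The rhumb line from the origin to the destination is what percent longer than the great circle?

Great circle: σ = 1.5171 rad → d_gc = Rσ = 9651.5 km
Rhumb: Δφ = +0.9204, Δλ = -1.5199, Δψ = +1.1074, q = Δφ/Δψ = 0.8311 → d_rh = R√(Δφ²+q²Δλ²) = 9943.1 km
Excess = (9943.1 − 9651.5) / 9651.5 = 291.6 / 9651.5 = 3.02% ≈ 3.0%

3.0%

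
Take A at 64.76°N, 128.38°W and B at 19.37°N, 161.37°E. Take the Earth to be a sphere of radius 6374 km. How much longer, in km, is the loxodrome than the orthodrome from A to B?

Great circle: cos σ = sin φ₁ sin φ₂ + cos φ₁ cos φ₂ cos Δλ,  σ = 1.1197 rad → d_gc = 7137.1 km
Rhumb line: Δψ = -1.1519, q = Δφ/Δψ = 0.6877, d_rh = R√(Δφ²+q²Δλ²) = 7374.7 km
Excess = 7374.7 − 7137.1 = 237.6 ≈ 238 km

238 km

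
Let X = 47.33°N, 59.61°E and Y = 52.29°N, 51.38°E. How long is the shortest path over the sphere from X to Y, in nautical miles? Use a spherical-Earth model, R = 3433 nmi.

435 nmi

Haversine: a = sin²(Δφ/2)+cos φ₁ cos φ₂ sin²(Δλ/2) = 0.00401;  σ = 2·atan2(√a,√(1−a))
σ = 7.259° → d = Rσ = 3433·0.12669 = 435 nmi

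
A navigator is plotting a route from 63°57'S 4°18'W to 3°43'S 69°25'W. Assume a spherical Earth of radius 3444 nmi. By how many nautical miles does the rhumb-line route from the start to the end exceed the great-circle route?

Great circle: cos σ = sin φ₁ sin φ₂ + cos φ₁ cos φ₂ cos Δλ,  σ = 1.3257 rad → d_gc = 4565.8 nmi
Rhumb line: Δψ = +1.3990, q = Δφ/Δψ = 0.7514, d_rh = R√(Δφ²+q²Δλ²) = 4664.7 nmi
Excess = 4664.7 − 4565.8 = 98.9 ≈ 99 nmi

99 nmi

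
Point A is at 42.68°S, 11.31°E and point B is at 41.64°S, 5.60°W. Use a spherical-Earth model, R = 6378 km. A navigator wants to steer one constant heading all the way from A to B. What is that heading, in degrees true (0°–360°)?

274.7°

Meridional parts: M(φ₁)=-0.8252, M(φ₂)=-0.8007 → ΔM = +0.0245;  Δλ = -0.2951 rad
tan C = Δλ / ΔM = -12.0524 → C = 274.74°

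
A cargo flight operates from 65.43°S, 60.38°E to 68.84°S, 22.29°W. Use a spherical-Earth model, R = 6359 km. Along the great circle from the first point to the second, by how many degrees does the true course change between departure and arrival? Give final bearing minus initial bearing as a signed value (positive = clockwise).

Initial bearing θ₁ = atan2(sin Δλ cos φ₂, cos φ₁ sin φ₂ − sin φ₁ cos φ₂ cos Δλ) = 225.99°
Final bearing θ₂ = (initial bearing from the destination back to the start) + 180° = 304.06°
Δθ = θ₂ − θ₁ = +78.1°

+78.1°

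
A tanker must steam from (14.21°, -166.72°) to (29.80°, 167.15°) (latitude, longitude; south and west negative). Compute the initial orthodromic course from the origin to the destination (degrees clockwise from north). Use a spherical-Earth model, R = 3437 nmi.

N = sin Δλ·cos φ₂ = -0.3822;  D = cos φ₁ sin φ₂ − sin φ₁ cos φ₂ cos Δλ = +0.2905
initial course = atan2(N, D) = 307.24°

307.2°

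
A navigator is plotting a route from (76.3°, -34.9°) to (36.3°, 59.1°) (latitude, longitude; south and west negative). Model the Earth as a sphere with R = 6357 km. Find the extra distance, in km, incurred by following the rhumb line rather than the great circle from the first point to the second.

539 km

Great circle: cos σ = sin φ₁ sin φ₂ + cos φ₁ cos φ₂ cos Δλ,  σ = 0.9742 rad → d_gc = 6192.8 km
Rhumb line: Δψ = -1.4384, q = Δφ/Δψ = 0.4853, d_rh = R√(Δφ²+q²Δλ²) = 6731.8 km
Excess = 6731.8 − 6192.8 = 539.0 ≈ 539 km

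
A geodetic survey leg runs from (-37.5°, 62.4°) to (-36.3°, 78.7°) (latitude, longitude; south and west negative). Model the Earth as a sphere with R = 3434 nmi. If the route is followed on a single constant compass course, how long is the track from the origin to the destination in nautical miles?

785 nmi

Rhumb course C = atan2(Δλ, Δψ) with Δψ = ln[tan(π/4+φ₂/2)/tan(π/4+φ₁/2)] = +0.0262, Δλ = +0.2845 → C = 84.74°
d = R·|Δφ| / |cos C| = 3434·0.02094 / 0.09168 = 785 nmi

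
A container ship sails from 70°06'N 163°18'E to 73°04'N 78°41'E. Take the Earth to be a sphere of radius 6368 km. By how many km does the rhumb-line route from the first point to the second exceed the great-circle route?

243 km

Great circle: cos σ = sin φ₁ sin φ₂ + cos φ₁ cos φ₂ cos Δλ,  σ = 0.4303 rad → d_gc = 2740.4 km
Rhumb line: Δψ = +0.1642, q = Δφ/Δψ = 0.3153, d_rh = R√(Δφ²+q²Δλ²) = 2983.1 km
Excess = 2983.1 − 2740.4 = 242.7 ≈ 243 km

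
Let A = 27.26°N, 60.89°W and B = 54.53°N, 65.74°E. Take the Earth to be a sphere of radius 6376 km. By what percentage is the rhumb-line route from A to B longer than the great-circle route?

12.8%

Great circle: σ = 1.5055 rad → d_gc = Rσ = 9599.0 km
Rhumb: Δφ = +0.4760, Δλ = +2.2101, Δψ = +0.6452, q = Δφ/Δψ = 0.7377 → d_rh = R√(Δφ²+q²Δλ²) = 10829.0 km
Excess = (10829.0 − 9599.0) / 9599.0 = 1230.0 / 9599.0 = 12.81% ≈ 12.8%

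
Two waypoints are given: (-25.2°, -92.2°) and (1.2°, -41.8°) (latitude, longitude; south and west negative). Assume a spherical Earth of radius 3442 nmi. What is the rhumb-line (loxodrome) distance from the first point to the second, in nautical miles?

3334 nmi

Δψ = ln[tan(π/4+φ₂/2)/tan(π/4+φ₁/2)] = +0.4757;  Δφ = +0.4608 rad,  Δλ = +0.8796 rad
q = Δφ/Δψ = 0.9687
d = R·√(Δφ² + q²Δλ²) = 3442·0.96868 = 3334 nmi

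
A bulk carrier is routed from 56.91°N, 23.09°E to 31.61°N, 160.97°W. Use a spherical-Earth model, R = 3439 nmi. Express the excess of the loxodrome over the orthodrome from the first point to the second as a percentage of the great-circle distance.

37.3%

Great circle: σ = 1.5955 rad → d_gc = Rσ = 5486.8 nmi
Rhumb: Δφ = -0.4416, Δλ = +3.0707, Δψ = -0.6318, q = Δφ/Δψ = 0.6989 → d_rh = R√(Δφ²+q²Δλ²) = 7535.5 nmi
Excess = (7535.5 − 5486.8) / 5486.8 = 2048.7 / 5486.8 = 37.34% ≈ 37.3%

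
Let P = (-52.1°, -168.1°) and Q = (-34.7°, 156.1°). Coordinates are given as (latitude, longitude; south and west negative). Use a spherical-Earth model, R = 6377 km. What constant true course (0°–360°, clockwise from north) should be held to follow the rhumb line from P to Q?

304.1°

Meridional parts: M(φ₁)=-1.0690, M(φ₂)=-0.6465 → ΔM = +0.4225;  Δλ = -0.6248 rad
tan C = Δλ / ΔM = -1.4787 → C = 304.07°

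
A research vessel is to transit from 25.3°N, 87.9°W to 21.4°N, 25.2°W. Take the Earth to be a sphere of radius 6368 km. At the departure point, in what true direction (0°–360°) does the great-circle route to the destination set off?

N = sin Δλ·cos φ₂ = +0.8274;  D = cos φ₁ sin φ₂ − sin φ₁ cos φ₂ cos Δλ = +0.1474
initial course = atan2(N, D) = 79.90°

79.9°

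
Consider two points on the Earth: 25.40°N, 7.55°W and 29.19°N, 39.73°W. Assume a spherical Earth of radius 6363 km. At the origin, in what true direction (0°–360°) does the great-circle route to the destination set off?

284.9°

θ = atan2( sin Δλ·cos φ₂ ,  cos φ₁ sin φ₂ − sin φ₁ cos φ₂ cos Δλ )
  = atan2(-0.4649, +0.1236) = 284.89°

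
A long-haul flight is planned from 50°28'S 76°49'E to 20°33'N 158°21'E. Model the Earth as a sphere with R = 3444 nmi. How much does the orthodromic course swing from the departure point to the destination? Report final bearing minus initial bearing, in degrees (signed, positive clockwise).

-30.6°

At departure: θ₁ = atan2(sin Δλ cos φ₂, cos φ₁ sin φ₂ − sin φ₁ cos φ₂ cos Δλ) = 70.40°
At arrival: θ₂ = atan2(sin Δλ cos φ₁, −cos φ₂ sin φ₁ + sin φ₂ cos φ₁ cos Δλ) = 39.82°
Δθ = θ₂ − θ₁ = -30.6°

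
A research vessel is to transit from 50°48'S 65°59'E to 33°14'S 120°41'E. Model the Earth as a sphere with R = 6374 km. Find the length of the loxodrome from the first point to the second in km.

Rhumb course C = atan2(Δλ, Δψ) with Δψ = ln[tan(π/4+φ₂/2)/tan(π/4+φ₁/2)] = +0.4170, Δλ = +0.9547 → C = 66.40°
d = R·|Δφ| / |cos C| = 6374·0.30660 / 0.40027 = 4882 km

4882 km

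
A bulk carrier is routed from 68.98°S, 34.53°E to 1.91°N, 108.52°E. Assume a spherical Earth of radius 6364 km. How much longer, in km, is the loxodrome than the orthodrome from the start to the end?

Great circle: cos σ = sin φ₁ sin φ₂ + cos φ₁ cos φ₂ cos Δλ,  σ = 1.5030 rad → d_gc = 9564.97 km
Rhumb line: Δψ = +1.7179, q = Δφ/Δψ = 0.7202, d_rh = R√(Δφ²+q²Δλ²) = 9850.46 km
Excess = 9850.46 − 9564.97 = 285.49 ≈ 285 km

285 km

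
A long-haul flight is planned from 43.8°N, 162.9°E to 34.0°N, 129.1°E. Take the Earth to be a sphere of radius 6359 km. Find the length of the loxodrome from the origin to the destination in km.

3108 km

Δψ = ln[tan(π/4+φ₂/2)/tan(π/4+φ₁/2)] = -0.2204;  Δφ = -0.1710 rad,  Δλ = -0.5899 rad
q = Δφ/Δψ = 0.7761
d = R·√(Δφ² + q²Δλ²) = 6359·0.48872 = 3108 km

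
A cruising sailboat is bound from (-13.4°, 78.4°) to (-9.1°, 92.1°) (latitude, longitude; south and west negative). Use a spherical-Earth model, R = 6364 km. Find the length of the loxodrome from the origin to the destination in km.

Δψ = ln[tan(π/4+φ₂/2)/tan(π/4+φ₁/2)] = +0.0765;  Δφ = +0.0750 rad,  Δλ = +0.2391 rad
q = Δφ/Δψ = 0.9805
d = R·√(Δφ² + q²Δλ²) = 6364·0.24617 = 1567 km

1567 km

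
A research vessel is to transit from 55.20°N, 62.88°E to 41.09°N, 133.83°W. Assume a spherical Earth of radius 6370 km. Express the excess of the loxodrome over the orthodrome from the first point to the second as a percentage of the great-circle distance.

31.7%

Great circle: σ = 1.4427 rad → d_gc = Rσ = 9190.1 km
Rhumb: Δφ = -0.2463, Δλ = +2.8499, Δψ = -0.3724, q = Δφ/Δψ = 0.6613 → d_rh = R√(Δφ²+q²Δλ²) = 12107.6 km
Excess = (12107.6 − 9190.1) / 9190.1 = 2917.5 / 9190.1 = 31.746% ≈ 31.7%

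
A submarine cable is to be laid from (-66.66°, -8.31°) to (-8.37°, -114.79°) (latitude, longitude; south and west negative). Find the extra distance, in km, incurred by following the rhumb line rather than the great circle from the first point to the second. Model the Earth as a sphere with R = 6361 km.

760 km

Great circle: cos σ = sin φ₁ sin φ₂ + cos φ₁ cos φ₂ cos Δλ,  σ = 1.5483 rad → d_gc = 9849.0 km
Rhumb line: Δψ = +1.4306, q = Δφ/Δψ = 0.7111, d_rh = R√(Δφ²+q²Δλ²) = 10608.8 km
Excess = 10608.8 − 9849.0 = 759.8 ≈ 760 km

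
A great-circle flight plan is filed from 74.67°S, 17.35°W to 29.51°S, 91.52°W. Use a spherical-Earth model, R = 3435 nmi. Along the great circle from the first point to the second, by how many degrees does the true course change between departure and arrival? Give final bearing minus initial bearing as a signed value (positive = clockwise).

+65.7°

At departure: θ₁ = atan2(sin Δλ cos φ₂, cos φ₁ sin φ₂ − sin φ₁ cos φ₂ cos Δλ) = 276.72°
At arrival: θ₂ = atan2(sin Δλ cos φ₁, −cos φ₂ sin φ₁ + sin φ₂ cos φ₁ cos Δλ) = 342.44°
Δθ = θ₂ − θ₁ = +65.7°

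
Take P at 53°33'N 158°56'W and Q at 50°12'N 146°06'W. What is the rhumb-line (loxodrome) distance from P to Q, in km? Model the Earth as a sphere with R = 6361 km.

Δψ = ln[tan(π/4+φ₂/2)/tan(π/4+φ₁/2)] = -0.0948;  Δφ = -0.0585 rad,  Δλ = +0.2240 rad
q = Δφ/Δψ = 0.6170
d = R·√(Δφ² + q²Δλ²) = 6361·0.15006 = 955 km

955 km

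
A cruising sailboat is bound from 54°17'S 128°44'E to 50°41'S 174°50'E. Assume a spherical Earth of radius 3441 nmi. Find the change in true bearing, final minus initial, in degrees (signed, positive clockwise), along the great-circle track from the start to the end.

-37.3°

Initial bearing θ₁ = atan2(sin Δλ cos φ₂, cos φ₁ sin φ₂ − sin φ₁ cos φ₂ cos Δλ) = 101.75°
Final bearing θ₂ = (initial bearing from the destination back to the start) + 180° = 64.43°
Δθ = θ₂ − θ₁ = -37.3°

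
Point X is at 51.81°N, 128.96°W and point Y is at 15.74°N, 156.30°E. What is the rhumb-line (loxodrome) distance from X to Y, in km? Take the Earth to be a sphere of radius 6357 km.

Rhumb course C = atan2(Δλ, Δψ) with Δψ = ln[tan(π/4+φ₂/2)/tan(π/4+φ₁/2)] = -0.7825, Δλ = -1.3045 → C = 239.04°
d = R·|Δφ| / |cos C| = 6357·0.62954 / 0.51444 = 7779 km

7779 km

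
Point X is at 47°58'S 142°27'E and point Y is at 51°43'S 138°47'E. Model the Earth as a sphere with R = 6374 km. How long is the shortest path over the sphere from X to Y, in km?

493 km

Haversine: a = sin²(Δφ/2)+cos φ₁ cos φ₂ sin²(Δλ/2) = 0.00150;  σ = 2·atan2(√a,√(1−a))
σ = 4.432° → d = Rσ = 6374·0.07735 = 493 km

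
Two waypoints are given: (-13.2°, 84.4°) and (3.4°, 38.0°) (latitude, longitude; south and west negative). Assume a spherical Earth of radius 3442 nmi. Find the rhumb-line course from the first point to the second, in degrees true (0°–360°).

289.8°

Δψ = ln[tan(π/4+φ₂/2)/tan(π/4+φ₁/2)] = +0.2918
Δλ = -0.8098 rad (taken the short way round)
course = atan2(Δλ, Δψ) = 289.82°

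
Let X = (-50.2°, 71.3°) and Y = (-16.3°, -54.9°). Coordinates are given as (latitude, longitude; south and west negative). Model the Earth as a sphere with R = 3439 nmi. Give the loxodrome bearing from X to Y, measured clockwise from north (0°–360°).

Meridional parts: M(φ₁)=-1.0161, M(φ₂)=-0.2884 → ΔM = +0.7277;  Δλ = -2.2026 rad
tan C = Δλ / ΔM = -3.0267 → C = 288.28°

288.3°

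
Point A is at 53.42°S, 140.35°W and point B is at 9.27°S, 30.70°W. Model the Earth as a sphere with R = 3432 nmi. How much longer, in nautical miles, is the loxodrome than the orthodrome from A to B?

Great circle: cos σ = sin φ₁ sin φ₂ + cos φ₁ cos φ₂ cos Δλ,  σ = 1.6393 rad → d_gc = 5626.0 nmi
Rhumb line: Δψ = +0.9446, q = Δφ/Δψ = 0.8158, d_rh = R√(Δφ²+q²Δλ²) = 5975.2 nmi
Excess = 5975.2 − 5626.0 = 349.2 ≈ 349 nmi

349 nmi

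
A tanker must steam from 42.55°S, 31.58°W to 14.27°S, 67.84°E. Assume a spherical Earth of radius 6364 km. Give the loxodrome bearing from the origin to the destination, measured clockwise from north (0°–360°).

71.8°

Δψ = ln[tan(π/4+φ₂/2)/tan(π/4+φ₁/2)] = +0.5705
Δλ = +1.7352 rad (taken the short way round)
course = atan2(Δλ, Δψ) = 71.80°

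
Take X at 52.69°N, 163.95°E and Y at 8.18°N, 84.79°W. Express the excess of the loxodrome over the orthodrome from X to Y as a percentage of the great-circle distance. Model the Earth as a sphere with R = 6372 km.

6.2%

Great circle: σ = 1.6754 rad → d_gc = Rσ = 10675.4 km
Rhumb: Δφ = -0.7768, Δλ = +1.9419, Δψ = -0.9426, q = Δφ/Δψ = 0.8241 → d_rh = R√(Δφ²+q²Δλ²) = 11335.4 km
Excess = (11335.4 − 10675.4) / 10675.4 = 660.0 / 10675.4 = 6.18% ≈ 6.2%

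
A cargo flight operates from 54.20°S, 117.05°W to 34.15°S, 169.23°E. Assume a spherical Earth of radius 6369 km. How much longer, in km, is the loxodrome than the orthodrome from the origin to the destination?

Great circle: cos σ = sin φ₁ sin φ₂ + cos φ₁ cos φ₂ cos Δλ,  σ = 0.9385 rad → d_gc = 5977.2 km
Rhumb line: Δψ = +0.4953, q = Δφ/Δψ = 0.7065, d_rh = R√(Δφ²+q²Δλ²) = 6203.8 km
Excess = 6203.8 − 5977.2 = 226.6 ≈ 227 km

227 km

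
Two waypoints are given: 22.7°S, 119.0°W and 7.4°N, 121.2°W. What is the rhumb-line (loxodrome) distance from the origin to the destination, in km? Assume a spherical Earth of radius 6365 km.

3352 km

Δψ = ln[tan(π/4+φ₂/2)/tan(π/4+φ₁/2)] = +0.5365;  Δφ = +0.5253 rad,  Δλ = -0.0384 rad
q = Δφ/Δψ = 0.9792
d = R·√(Δφ² + q²Δλ²) = 6365·0.52669 = 3352 km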